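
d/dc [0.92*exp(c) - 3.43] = 0.92*exp(c)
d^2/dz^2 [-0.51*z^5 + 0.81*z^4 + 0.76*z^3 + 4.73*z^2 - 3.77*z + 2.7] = -10.2*z^3 + 9.72*z^2 + 4.56*z + 9.46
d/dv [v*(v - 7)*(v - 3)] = 3*v^2 - 20*v + 21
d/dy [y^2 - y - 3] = 2*y - 1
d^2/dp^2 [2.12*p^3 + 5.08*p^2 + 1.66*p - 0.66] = 12.72*p + 10.16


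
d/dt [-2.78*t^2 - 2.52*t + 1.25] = -5.56*t - 2.52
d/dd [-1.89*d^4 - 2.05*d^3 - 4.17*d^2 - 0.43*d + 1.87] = -7.56*d^3 - 6.15*d^2 - 8.34*d - 0.43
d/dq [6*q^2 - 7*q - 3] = 12*q - 7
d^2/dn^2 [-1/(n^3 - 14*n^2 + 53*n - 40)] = 2*((3*n - 14)*(n^3 - 14*n^2 + 53*n - 40) - (3*n^2 - 28*n + 53)^2)/(n^3 - 14*n^2 + 53*n - 40)^3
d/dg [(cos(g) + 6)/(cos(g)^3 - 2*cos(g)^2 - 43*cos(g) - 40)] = (-45*cos(g)/2 + 8*cos(2*g) + cos(3*g)/2 - 210)*sin(g)/((cos(g) - 8)^2*(cos(g) + 1)^2*(cos(g) + 5)^2)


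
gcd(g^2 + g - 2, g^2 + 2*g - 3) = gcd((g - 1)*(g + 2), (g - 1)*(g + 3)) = g - 1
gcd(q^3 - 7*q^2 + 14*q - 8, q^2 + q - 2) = q - 1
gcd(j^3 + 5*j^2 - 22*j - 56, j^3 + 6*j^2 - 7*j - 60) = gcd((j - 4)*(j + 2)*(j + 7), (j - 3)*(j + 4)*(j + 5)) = 1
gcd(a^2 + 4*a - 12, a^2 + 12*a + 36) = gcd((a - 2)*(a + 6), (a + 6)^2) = a + 6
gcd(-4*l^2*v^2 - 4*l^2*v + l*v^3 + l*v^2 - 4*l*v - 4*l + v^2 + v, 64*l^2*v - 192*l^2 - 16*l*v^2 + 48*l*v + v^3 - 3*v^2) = 1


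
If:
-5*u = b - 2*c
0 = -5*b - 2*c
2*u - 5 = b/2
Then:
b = -50/29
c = 125/29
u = 60/29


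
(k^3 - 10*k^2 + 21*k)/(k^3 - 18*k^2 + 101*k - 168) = k/(k - 8)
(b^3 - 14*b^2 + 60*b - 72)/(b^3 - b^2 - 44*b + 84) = (b - 6)/(b + 7)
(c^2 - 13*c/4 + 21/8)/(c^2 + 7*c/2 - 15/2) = (c - 7/4)/(c + 5)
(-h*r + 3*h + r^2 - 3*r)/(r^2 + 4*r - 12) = (-h*r + 3*h + r^2 - 3*r)/(r^2 + 4*r - 12)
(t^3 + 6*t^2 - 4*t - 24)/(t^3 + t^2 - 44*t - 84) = (t - 2)/(t - 7)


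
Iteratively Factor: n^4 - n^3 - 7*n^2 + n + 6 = (n - 3)*(n^3 + 2*n^2 - n - 2) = (n - 3)*(n - 1)*(n^2 + 3*n + 2) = (n - 3)*(n - 1)*(n + 2)*(n + 1)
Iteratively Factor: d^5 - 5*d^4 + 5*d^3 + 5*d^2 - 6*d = (d - 2)*(d^4 - 3*d^3 - d^2 + 3*d) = d*(d - 2)*(d^3 - 3*d^2 - d + 3) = d*(d - 3)*(d - 2)*(d^2 - 1) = d*(d - 3)*(d - 2)*(d - 1)*(d + 1)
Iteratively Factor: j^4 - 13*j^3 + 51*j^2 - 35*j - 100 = (j - 5)*(j^3 - 8*j^2 + 11*j + 20) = (j - 5)*(j - 4)*(j^2 - 4*j - 5) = (j - 5)*(j - 4)*(j + 1)*(j - 5)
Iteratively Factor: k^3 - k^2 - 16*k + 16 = (k + 4)*(k^2 - 5*k + 4) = (k - 1)*(k + 4)*(k - 4)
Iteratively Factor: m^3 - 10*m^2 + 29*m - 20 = (m - 5)*(m^2 - 5*m + 4) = (m - 5)*(m - 1)*(m - 4)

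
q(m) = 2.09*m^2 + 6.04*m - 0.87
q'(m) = 4.18*m + 6.04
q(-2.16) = -4.17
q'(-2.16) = -2.99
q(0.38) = 1.73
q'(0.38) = 7.63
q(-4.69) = 16.77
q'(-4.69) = -13.56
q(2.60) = 28.96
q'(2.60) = 16.91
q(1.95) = 18.86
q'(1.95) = 14.19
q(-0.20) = -1.99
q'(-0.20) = 5.20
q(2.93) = 34.77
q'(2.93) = 18.29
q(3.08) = 37.56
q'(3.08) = 18.91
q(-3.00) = -0.18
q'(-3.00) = -6.50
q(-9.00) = 114.06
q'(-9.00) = -31.58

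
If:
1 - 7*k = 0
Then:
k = 1/7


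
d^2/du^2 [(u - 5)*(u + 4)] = 2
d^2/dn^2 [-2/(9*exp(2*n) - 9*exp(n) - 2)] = 18*(18*(2*exp(n) - 1)^2*exp(n) + (4*exp(n) - 1)*(-9*exp(2*n) + 9*exp(n) + 2))*exp(n)/(-9*exp(2*n) + 9*exp(n) + 2)^3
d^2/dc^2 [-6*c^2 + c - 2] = -12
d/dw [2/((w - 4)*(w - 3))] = 2*(7 - 2*w)/(w^4 - 14*w^3 + 73*w^2 - 168*w + 144)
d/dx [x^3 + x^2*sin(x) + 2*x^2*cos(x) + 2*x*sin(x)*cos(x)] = -2*x^2*sin(x) + x^2*cos(x) + 3*x^2 + 2*x*sin(x) + 4*x*cos(x) + 2*x*cos(2*x) + sin(2*x)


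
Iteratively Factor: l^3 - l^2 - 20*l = (l - 5)*(l^2 + 4*l) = l*(l - 5)*(l + 4)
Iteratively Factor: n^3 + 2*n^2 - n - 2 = (n + 2)*(n^2 - 1) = (n - 1)*(n + 2)*(n + 1)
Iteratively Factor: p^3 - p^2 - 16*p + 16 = (p - 4)*(p^2 + 3*p - 4) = (p - 4)*(p - 1)*(p + 4)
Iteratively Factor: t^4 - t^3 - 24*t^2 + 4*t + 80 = (t - 2)*(t^3 + t^2 - 22*t - 40) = (t - 2)*(t + 4)*(t^2 - 3*t - 10) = (t - 5)*(t - 2)*(t + 4)*(t + 2)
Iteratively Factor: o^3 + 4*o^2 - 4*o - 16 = (o + 4)*(o^2 - 4) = (o + 2)*(o + 4)*(o - 2)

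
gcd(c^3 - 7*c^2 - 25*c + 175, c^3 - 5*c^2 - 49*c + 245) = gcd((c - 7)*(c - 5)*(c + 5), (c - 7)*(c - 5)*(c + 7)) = c^2 - 12*c + 35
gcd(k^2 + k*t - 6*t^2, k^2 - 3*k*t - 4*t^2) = 1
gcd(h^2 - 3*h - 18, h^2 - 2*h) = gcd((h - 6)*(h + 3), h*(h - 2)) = 1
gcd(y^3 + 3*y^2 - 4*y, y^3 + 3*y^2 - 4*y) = y^3 + 3*y^2 - 4*y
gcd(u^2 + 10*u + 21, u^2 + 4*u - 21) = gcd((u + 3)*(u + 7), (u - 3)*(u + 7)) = u + 7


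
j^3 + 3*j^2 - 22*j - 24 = (j - 4)*(j + 1)*(j + 6)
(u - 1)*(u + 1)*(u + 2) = u^3 + 2*u^2 - u - 2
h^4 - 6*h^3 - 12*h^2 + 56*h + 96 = (h - 6)*(h - 4)*(h + 2)^2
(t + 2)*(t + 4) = t^2 + 6*t + 8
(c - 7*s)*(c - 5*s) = c^2 - 12*c*s + 35*s^2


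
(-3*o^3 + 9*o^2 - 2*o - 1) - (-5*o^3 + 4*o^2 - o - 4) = 2*o^3 + 5*o^2 - o + 3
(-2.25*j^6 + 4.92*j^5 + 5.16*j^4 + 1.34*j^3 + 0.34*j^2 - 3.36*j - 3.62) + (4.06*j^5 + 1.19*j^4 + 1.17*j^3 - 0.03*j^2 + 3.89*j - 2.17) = -2.25*j^6 + 8.98*j^5 + 6.35*j^4 + 2.51*j^3 + 0.31*j^2 + 0.53*j - 5.79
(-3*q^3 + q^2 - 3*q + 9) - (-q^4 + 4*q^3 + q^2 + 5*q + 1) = q^4 - 7*q^3 - 8*q + 8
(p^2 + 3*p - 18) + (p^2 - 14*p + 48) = 2*p^2 - 11*p + 30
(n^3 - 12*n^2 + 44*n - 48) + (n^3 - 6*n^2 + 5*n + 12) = 2*n^3 - 18*n^2 + 49*n - 36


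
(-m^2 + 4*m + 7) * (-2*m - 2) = 2*m^3 - 6*m^2 - 22*m - 14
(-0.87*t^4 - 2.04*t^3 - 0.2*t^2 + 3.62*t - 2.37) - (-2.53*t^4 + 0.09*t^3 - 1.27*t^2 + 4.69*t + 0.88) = 1.66*t^4 - 2.13*t^3 + 1.07*t^2 - 1.07*t - 3.25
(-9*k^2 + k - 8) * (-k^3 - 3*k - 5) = 9*k^5 - k^4 + 35*k^3 + 42*k^2 + 19*k + 40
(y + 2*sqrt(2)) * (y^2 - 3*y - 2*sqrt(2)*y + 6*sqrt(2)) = y^3 - 3*y^2 - 8*y + 24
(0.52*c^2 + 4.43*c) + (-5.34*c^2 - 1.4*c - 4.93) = -4.82*c^2 + 3.03*c - 4.93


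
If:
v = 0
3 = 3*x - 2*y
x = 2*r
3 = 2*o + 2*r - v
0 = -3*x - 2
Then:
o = 11/6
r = -1/3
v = 0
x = -2/3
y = -5/2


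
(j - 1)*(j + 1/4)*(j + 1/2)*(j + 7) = j^4 + 27*j^3/4 - 19*j^2/8 - 9*j/2 - 7/8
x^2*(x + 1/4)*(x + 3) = x^4 + 13*x^3/4 + 3*x^2/4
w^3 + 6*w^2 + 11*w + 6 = (w + 1)*(w + 2)*(w + 3)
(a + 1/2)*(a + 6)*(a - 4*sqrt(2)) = a^3 - 4*sqrt(2)*a^2 + 13*a^2/2 - 26*sqrt(2)*a + 3*a - 12*sqrt(2)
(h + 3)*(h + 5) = h^2 + 8*h + 15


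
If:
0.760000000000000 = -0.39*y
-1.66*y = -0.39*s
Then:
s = -8.29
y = -1.95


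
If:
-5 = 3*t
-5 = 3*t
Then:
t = -5/3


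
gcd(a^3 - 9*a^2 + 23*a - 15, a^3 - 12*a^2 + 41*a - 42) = a - 3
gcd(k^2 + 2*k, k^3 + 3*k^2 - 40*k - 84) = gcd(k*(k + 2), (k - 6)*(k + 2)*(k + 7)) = k + 2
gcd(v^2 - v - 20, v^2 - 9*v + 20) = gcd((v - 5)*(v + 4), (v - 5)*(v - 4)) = v - 5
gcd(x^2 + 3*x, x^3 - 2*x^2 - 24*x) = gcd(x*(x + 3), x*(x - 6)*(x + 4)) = x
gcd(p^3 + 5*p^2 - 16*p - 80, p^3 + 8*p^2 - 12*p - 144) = p - 4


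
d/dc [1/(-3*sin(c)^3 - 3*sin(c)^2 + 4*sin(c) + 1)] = (9*sin(c)^2 + 6*sin(c) - 4)*cos(c)/(3*sin(c)^3 + 3*sin(c)^2 - 4*sin(c) - 1)^2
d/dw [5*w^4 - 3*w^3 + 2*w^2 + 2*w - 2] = 20*w^3 - 9*w^2 + 4*w + 2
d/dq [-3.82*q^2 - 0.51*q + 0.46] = -7.64*q - 0.51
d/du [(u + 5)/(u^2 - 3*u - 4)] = (-u^2 - 10*u + 11)/(u^4 - 6*u^3 + u^2 + 24*u + 16)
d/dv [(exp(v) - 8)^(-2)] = -2*exp(v)/(exp(v) - 8)^3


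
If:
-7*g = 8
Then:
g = -8/7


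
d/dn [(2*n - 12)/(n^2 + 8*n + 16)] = 2*(16 - n)/(n^3 + 12*n^2 + 48*n + 64)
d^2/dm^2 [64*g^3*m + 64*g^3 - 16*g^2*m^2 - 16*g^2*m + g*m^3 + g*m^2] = 2*g*(-16*g + 3*m + 1)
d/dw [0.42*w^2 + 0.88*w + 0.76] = 0.84*w + 0.88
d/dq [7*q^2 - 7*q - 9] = 14*q - 7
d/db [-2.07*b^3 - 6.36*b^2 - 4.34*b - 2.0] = -6.21*b^2 - 12.72*b - 4.34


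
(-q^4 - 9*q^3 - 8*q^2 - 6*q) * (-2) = 2*q^4 + 18*q^3 + 16*q^2 + 12*q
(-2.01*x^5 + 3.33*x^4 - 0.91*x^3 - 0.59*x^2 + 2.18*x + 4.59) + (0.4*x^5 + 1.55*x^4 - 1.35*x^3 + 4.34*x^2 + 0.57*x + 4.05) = -1.61*x^5 + 4.88*x^4 - 2.26*x^3 + 3.75*x^2 + 2.75*x + 8.64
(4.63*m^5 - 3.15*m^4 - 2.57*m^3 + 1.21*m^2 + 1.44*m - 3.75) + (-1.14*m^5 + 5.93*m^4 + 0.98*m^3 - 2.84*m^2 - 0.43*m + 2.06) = 3.49*m^5 + 2.78*m^4 - 1.59*m^3 - 1.63*m^2 + 1.01*m - 1.69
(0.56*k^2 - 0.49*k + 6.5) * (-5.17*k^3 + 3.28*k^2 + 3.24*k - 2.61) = -2.8952*k^5 + 4.3701*k^4 - 33.3978*k^3 + 18.2708*k^2 + 22.3389*k - 16.965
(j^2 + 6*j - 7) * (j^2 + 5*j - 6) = j^4 + 11*j^3 + 17*j^2 - 71*j + 42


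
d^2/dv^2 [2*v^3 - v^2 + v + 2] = 12*v - 2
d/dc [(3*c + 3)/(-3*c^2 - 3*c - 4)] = 3*(3*c^2 + 6*c - 1)/(9*c^4 + 18*c^3 + 33*c^2 + 24*c + 16)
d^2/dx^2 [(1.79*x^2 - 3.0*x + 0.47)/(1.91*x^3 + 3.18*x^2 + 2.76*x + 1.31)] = (13.060198*x^6 - 65.6658*x^5 - 145.3701*x^4 - 77.493394*x^3 + 88.717788*x^2 + 92.679054*x + 31.08193)/(6.967871*x^9 + 34.802874*x^8 + 88.15032*x^7 + 147.076593*x^6 + 175.119588*x^5 + 153.848412*x^4 + 99.843477*x^3 + 46.308762*x^2 + 14.209308*x + 2.248091)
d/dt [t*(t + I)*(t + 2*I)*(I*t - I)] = 4*I*t^3 + t^2*(-9 - 3*I) + t*(6 - 4*I) + 2*I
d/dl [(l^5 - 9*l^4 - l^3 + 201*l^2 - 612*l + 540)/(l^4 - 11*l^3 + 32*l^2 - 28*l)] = (l^6 - 18*l^5 + 120*l^4 - 538*l^3 + 2139*l^2 - 4860*l + 3780)/(l^2*(l^4 - 18*l^3 + 109*l^2 - 252*l + 196))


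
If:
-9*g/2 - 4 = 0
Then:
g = -8/9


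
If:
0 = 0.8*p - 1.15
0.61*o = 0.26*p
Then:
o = 0.61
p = 1.44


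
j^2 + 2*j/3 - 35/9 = (j - 5/3)*(j + 7/3)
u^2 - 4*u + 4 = (u - 2)^2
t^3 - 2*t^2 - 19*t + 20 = (t - 5)*(t - 1)*(t + 4)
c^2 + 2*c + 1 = (c + 1)^2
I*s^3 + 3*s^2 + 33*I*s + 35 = (s - 7*I)*(s + 5*I)*(I*s + 1)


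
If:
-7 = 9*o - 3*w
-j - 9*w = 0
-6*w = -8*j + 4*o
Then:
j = -6/17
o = -13/17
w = 2/51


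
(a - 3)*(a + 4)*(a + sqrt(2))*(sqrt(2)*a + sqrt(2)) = sqrt(2)*a^4 + 2*a^3 + 2*sqrt(2)*a^3 - 11*sqrt(2)*a^2 + 4*a^2 - 22*a - 12*sqrt(2)*a - 24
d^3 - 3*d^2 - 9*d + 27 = (d - 3)^2*(d + 3)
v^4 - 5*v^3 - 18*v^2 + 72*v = v*(v - 6)*(v - 3)*(v + 4)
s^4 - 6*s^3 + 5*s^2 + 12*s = s*(s - 4)*(s - 3)*(s + 1)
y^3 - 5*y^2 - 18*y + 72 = (y - 6)*(y - 3)*(y + 4)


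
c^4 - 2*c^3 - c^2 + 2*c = c*(c - 2)*(c - 1)*(c + 1)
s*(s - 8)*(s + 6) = s^3 - 2*s^2 - 48*s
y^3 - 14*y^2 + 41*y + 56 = (y - 8)*(y - 7)*(y + 1)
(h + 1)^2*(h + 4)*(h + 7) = h^4 + 13*h^3 + 51*h^2 + 67*h + 28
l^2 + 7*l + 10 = (l + 2)*(l + 5)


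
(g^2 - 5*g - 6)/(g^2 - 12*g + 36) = (g + 1)/(g - 6)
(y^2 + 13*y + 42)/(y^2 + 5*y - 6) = (y + 7)/(y - 1)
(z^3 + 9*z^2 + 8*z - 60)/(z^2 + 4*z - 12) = z + 5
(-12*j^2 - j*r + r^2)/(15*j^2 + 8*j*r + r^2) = (-4*j + r)/(5*j + r)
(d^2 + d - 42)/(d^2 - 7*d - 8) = (-d^2 - d + 42)/(-d^2 + 7*d + 8)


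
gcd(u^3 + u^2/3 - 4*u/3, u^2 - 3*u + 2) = u - 1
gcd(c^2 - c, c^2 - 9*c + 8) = c - 1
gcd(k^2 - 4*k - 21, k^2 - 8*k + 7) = k - 7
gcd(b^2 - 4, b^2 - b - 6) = b + 2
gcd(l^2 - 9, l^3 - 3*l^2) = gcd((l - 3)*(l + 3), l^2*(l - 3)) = l - 3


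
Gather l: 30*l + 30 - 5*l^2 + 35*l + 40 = -5*l^2 + 65*l + 70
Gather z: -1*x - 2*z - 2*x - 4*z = -3*x - 6*z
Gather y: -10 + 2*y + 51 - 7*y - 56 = -5*y - 15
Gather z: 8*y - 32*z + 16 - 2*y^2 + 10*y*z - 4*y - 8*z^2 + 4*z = -2*y^2 + 4*y - 8*z^2 + z*(10*y - 28) + 16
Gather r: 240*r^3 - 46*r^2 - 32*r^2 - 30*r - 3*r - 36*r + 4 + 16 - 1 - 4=240*r^3 - 78*r^2 - 69*r + 15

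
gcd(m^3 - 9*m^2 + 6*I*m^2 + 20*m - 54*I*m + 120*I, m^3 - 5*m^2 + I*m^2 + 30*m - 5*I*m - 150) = m^2 + m*(-5 + 6*I) - 30*I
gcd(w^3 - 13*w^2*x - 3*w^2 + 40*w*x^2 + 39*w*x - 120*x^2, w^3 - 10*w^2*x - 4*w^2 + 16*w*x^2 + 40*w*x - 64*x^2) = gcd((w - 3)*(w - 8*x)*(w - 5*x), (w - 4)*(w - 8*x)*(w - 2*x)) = -w + 8*x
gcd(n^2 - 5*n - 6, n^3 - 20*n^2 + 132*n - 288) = n - 6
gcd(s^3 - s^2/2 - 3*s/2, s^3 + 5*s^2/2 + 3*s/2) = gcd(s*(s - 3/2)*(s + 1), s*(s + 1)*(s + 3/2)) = s^2 + s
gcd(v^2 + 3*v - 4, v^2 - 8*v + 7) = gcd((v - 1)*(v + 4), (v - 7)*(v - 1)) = v - 1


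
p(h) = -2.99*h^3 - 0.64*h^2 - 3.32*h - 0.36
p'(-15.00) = -2002.37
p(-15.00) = 9996.69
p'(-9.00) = -718.37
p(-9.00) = 2157.39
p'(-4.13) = -151.03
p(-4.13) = 213.07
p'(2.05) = -43.64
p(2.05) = -35.61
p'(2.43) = -59.40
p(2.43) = -55.11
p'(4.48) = -189.09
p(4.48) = -296.93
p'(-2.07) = -39.11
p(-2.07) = 30.29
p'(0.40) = -5.27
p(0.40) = -1.98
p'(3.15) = -96.36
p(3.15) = -110.62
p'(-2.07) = -39.11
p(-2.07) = 30.29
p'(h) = -8.97*h^2 - 1.28*h - 3.32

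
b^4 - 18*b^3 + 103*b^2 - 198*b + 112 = (b - 8)*(b - 7)*(b - 2)*(b - 1)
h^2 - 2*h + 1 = (h - 1)^2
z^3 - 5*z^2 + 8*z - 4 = (z - 2)^2*(z - 1)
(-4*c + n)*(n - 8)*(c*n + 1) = -4*c^2*n^2 + 32*c^2*n + c*n^3 - 8*c*n^2 - 4*c*n + 32*c + n^2 - 8*n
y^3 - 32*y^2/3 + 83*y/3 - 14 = (y - 7)*(y - 3)*(y - 2/3)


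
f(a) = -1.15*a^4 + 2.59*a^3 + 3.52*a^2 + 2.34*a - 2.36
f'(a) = -4.6*a^3 + 7.77*a^2 + 7.04*a + 2.34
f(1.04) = 5.45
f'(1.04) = 12.89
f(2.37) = 21.15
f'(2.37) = 1.43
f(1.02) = 5.19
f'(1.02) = 12.72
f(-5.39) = -1288.91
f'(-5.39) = 910.45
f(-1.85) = -24.51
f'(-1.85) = 45.03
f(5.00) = -297.66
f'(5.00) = -343.21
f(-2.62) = -85.10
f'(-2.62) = 119.96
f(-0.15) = -2.64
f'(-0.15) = 1.47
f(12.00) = -18838.28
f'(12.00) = -6743.10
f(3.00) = 13.12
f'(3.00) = -30.81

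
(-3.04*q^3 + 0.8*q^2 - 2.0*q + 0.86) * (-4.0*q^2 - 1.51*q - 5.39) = 12.16*q^5 + 1.3904*q^4 + 23.1776*q^3 - 4.732*q^2 + 9.4814*q - 4.6354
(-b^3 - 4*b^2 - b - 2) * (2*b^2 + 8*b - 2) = -2*b^5 - 16*b^4 - 32*b^3 - 4*b^2 - 14*b + 4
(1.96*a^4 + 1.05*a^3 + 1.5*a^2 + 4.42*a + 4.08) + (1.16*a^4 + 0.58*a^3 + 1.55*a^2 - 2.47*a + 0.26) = 3.12*a^4 + 1.63*a^3 + 3.05*a^2 + 1.95*a + 4.34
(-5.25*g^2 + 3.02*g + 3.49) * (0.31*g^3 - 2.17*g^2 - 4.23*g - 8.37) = -1.6275*g^5 + 12.3287*g^4 + 16.736*g^3 + 23.5946*g^2 - 40.0401*g - 29.2113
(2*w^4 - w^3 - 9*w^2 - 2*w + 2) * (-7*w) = -14*w^5 + 7*w^4 + 63*w^3 + 14*w^2 - 14*w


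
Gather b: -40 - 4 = -44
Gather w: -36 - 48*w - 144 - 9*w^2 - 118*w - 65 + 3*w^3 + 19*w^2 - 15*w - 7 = 3*w^3 + 10*w^2 - 181*w - 252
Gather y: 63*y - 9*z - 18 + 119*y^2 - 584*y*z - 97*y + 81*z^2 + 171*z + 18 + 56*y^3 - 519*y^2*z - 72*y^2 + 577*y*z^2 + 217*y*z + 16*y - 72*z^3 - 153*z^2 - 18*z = 56*y^3 + y^2*(47 - 519*z) + y*(577*z^2 - 367*z - 18) - 72*z^3 - 72*z^2 + 144*z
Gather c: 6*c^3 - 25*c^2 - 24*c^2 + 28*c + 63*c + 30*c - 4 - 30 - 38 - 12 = 6*c^3 - 49*c^2 + 121*c - 84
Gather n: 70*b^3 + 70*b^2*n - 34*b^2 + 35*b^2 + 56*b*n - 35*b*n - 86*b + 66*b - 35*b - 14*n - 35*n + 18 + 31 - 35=70*b^3 + b^2 - 55*b + n*(70*b^2 + 21*b - 49) + 14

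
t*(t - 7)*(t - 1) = t^3 - 8*t^2 + 7*t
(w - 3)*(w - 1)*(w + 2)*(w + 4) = w^4 + 2*w^3 - 13*w^2 - 14*w + 24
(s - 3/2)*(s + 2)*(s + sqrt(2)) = s^3 + s^2/2 + sqrt(2)*s^2 - 3*s + sqrt(2)*s/2 - 3*sqrt(2)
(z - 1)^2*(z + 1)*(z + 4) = z^4 + 3*z^3 - 5*z^2 - 3*z + 4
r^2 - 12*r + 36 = (r - 6)^2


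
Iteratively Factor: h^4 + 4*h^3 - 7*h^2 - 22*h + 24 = (h + 4)*(h^3 - 7*h + 6) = (h - 2)*(h + 4)*(h^2 + 2*h - 3) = (h - 2)*(h + 3)*(h + 4)*(h - 1)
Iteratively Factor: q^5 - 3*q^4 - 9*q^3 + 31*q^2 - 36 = (q - 2)*(q^4 - q^3 - 11*q^2 + 9*q + 18) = (q - 3)*(q - 2)*(q^3 + 2*q^2 - 5*q - 6) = (q - 3)*(q - 2)*(q + 1)*(q^2 + q - 6) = (q - 3)*(q - 2)^2*(q + 1)*(q + 3)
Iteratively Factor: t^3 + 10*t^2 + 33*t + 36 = (t + 4)*(t^2 + 6*t + 9) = (t + 3)*(t + 4)*(t + 3)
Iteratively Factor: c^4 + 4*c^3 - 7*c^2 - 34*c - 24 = (c - 3)*(c^3 + 7*c^2 + 14*c + 8) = (c - 3)*(c + 4)*(c^2 + 3*c + 2) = (c - 3)*(c + 2)*(c + 4)*(c + 1)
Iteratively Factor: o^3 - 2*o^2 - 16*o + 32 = (o - 2)*(o^2 - 16) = (o - 4)*(o - 2)*(o + 4)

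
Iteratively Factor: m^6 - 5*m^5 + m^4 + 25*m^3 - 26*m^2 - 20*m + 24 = (m - 1)*(m^5 - 4*m^4 - 3*m^3 + 22*m^2 - 4*m - 24) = (m - 3)*(m - 1)*(m^4 - m^3 - 6*m^2 + 4*m + 8) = (m - 3)*(m - 2)*(m - 1)*(m^3 + m^2 - 4*m - 4) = (m - 3)*(m - 2)*(m - 1)*(m + 2)*(m^2 - m - 2) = (m - 3)*(m - 2)*(m - 1)*(m + 1)*(m + 2)*(m - 2)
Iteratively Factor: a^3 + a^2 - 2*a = (a)*(a^2 + a - 2) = a*(a - 1)*(a + 2)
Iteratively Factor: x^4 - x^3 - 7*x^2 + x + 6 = (x - 1)*(x^3 - 7*x - 6) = (x - 1)*(x + 2)*(x^2 - 2*x - 3) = (x - 3)*(x - 1)*(x + 2)*(x + 1)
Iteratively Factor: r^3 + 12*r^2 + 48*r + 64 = (r + 4)*(r^2 + 8*r + 16) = (r + 4)^2*(r + 4)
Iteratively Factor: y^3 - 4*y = (y)*(y^2 - 4) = y*(y - 2)*(y + 2)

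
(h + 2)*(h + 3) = h^2 + 5*h + 6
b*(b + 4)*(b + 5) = b^3 + 9*b^2 + 20*b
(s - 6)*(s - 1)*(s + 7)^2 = s^4 + 7*s^3 - 43*s^2 - 259*s + 294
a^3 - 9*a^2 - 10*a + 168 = (a - 7)*(a - 6)*(a + 4)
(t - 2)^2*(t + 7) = t^3 + 3*t^2 - 24*t + 28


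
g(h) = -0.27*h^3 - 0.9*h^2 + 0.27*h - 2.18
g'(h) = -0.81*h^2 - 1.8*h + 0.27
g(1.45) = -4.50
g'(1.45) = -4.04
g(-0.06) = -2.20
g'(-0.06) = 0.38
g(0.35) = -2.21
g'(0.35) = -0.46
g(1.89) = -6.71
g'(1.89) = -6.03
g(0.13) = -2.16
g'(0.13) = 0.02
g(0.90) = -2.86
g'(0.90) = -2.01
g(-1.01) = -3.09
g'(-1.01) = 1.26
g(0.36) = -2.21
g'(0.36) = -0.48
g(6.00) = -91.28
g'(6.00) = -39.69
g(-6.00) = 22.12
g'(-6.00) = -18.09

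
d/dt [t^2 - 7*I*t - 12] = 2*t - 7*I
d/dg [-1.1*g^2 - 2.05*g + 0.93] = -2.2*g - 2.05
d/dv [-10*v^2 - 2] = -20*v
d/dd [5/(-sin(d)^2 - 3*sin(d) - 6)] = 5*(2*sin(d) + 3)*cos(d)/(sin(d)^2 + 3*sin(d) + 6)^2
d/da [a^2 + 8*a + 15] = 2*a + 8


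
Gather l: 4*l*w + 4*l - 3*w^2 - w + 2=l*(4*w + 4) - 3*w^2 - w + 2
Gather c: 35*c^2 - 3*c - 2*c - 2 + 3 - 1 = 35*c^2 - 5*c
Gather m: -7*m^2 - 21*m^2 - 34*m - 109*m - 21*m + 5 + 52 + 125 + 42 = -28*m^2 - 164*m + 224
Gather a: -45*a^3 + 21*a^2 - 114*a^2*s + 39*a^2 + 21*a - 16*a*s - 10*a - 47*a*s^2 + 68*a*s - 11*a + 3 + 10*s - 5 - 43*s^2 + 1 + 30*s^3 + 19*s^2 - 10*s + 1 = -45*a^3 + a^2*(60 - 114*s) + a*(-47*s^2 + 52*s) + 30*s^3 - 24*s^2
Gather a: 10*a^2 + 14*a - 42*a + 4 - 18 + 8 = 10*a^2 - 28*a - 6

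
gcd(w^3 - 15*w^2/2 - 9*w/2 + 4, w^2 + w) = w + 1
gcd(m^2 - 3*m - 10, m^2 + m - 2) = m + 2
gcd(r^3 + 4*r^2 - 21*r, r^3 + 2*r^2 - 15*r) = r^2 - 3*r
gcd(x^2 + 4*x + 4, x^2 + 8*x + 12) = x + 2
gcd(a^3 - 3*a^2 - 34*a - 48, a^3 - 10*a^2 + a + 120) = a^2 - 5*a - 24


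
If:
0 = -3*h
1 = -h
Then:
No Solution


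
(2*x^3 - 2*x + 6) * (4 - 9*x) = -18*x^4 + 8*x^3 + 18*x^2 - 62*x + 24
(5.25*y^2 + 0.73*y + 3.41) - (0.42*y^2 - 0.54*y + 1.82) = 4.83*y^2 + 1.27*y + 1.59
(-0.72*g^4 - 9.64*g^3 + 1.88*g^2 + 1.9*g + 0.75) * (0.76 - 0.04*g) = 0.0288*g^5 - 0.1616*g^4 - 7.4016*g^3 + 1.3528*g^2 + 1.414*g + 0.57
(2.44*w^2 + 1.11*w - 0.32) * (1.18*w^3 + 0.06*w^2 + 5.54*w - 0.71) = 2.8792*w^5 + 1.4562*w^4 + 13.2066*w^3 + 4.3978*w^2 - 2.5609*w + 0.2272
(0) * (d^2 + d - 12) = 0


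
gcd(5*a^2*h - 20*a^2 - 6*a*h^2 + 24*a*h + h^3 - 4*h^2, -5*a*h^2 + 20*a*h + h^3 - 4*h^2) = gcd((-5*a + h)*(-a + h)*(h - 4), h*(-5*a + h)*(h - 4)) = 5*a*h - 20*a - h^2 + 4*h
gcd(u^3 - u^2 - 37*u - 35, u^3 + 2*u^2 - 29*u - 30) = u + 1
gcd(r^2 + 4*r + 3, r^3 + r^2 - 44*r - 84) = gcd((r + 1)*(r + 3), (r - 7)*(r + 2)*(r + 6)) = 1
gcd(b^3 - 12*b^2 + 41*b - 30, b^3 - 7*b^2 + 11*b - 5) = b^2 - 6*b + 5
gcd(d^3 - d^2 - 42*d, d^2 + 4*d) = d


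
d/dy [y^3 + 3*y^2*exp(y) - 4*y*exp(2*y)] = 3*y^2*exp(y) + 3*y^2 - 8*y*exp(2*y) + 6*y*exp(y) - 4*exp(2*y)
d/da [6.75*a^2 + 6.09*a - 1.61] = 13.5*a + 6.09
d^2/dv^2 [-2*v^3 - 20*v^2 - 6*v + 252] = -12*v - 40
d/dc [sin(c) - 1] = cos(c)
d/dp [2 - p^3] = -3*p^2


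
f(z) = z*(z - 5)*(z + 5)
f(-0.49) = 12.13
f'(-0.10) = -24.97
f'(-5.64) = 70.43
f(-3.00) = 48.00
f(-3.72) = 41.52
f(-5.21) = -11.17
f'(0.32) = -24.69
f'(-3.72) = 16.52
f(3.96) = -36.90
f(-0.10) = 2.50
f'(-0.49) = -24.28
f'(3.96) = 22.04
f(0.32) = -7.97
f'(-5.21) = 56.43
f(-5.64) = -38.41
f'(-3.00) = 2.00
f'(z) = z*(z - 5) + z*(z + 5) + (z - 5)*(z + 5) = 3*z^2 - 25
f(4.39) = -25.15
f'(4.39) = 32.82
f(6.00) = 66.00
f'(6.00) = 83.00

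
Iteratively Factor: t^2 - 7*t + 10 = (t - 5)*(t - 2)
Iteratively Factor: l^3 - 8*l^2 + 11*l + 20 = (l - 4)*(l^2 - 4*l - 5) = (l - 4)*(l + 1)*(l - 5)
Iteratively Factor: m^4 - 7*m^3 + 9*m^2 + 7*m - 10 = (m - 5)*(m^3 - 2*m^2 - m + 2) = (m - 5)*(m - 1)*(m^2 - m - 2) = (m - 5)*(m - 1)*(m + 1)*(m - 2)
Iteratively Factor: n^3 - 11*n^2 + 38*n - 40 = (n - 5)*(n^2 - 6*n + 8) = (n - 5)*(n - 4)*(n - 2)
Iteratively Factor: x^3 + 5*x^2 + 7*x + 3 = (x + 1)*(x^2 + 4*x + 3) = (x + 1)*(x + 3)*(x + 1)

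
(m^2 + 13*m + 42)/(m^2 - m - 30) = (m^2 + 13*m + 42)/(m^2 - m - 30)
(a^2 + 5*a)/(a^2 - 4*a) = (a + 5)/(a - 4)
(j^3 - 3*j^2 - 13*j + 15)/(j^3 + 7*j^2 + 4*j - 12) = (j^2 - 2*j - 15)/(j^2 + 8*j + 12)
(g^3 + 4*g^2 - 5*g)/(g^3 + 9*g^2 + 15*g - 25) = g/(g + 5)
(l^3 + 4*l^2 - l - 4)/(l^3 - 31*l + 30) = (l^2 + 5*l + 4)/(l^2 + l - 30)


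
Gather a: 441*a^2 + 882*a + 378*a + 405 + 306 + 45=441*a^2 + 1260*a + 756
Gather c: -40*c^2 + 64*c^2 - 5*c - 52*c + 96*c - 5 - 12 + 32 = 24*c^2 + 39*c + 15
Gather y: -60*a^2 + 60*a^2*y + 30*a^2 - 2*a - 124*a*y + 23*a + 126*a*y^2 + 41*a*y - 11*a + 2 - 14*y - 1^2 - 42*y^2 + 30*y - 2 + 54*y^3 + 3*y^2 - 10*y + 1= -30*a^2 + 10*a + 54*y^3 + y^2*(126*a - 39) + y*(60*a^2 - 83*a + 6)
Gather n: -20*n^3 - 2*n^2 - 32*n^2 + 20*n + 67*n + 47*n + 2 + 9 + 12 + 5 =-20*n^3 - 34*n^2 + 134*n + 28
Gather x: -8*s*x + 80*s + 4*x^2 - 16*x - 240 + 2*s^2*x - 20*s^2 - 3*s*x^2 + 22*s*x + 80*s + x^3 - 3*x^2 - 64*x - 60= -20*s^2 + 160*s + x^3 + x^2*(1 - 3*s) + x*(2*s^2 + 14*s - 80) - 300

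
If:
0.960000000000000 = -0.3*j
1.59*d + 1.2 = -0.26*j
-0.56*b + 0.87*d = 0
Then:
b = -0.36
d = -0.23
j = -3.20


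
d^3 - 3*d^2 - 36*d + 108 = (d - 6)*(d - 3)*(d + 6)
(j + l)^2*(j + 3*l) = j^3 + 5*j^2*l + 7*j*l^2 + 3*l^3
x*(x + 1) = x^2 + x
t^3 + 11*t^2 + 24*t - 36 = (t - 1)*(t + 6)^2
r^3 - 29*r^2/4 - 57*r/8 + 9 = (r - 8)*(r - 3/4)*(r + 3/2)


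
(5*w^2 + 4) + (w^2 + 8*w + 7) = 6*w^2 + 8*w + 11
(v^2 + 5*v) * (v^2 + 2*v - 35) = v^4 + 7*v^3 - 25*v^2 - 175*v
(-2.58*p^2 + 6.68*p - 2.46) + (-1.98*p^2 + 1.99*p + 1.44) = -4.56*p^2 + 8.67*p - 1.02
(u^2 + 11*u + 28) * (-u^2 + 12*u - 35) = -u^4 + u^3 + 69*u^2 - 49*u - 980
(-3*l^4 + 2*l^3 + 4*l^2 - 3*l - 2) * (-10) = 30*l^4 - 20*l^3 - 40*l^2 + 30*l + 20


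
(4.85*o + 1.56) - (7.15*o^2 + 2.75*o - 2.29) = -7.15*o^2 + 2.1*o + 3.85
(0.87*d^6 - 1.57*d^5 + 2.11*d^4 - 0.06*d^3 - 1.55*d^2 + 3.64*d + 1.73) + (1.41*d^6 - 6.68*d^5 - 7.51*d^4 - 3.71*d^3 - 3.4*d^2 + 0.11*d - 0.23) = 2.28*d^6 - 8.25*d^5 - 5.4*d^4 - 3.77*d^3 - 4.95*d^2 + 3.75*d + 1.5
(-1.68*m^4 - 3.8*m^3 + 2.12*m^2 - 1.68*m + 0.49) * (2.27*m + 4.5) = -3.8136*m^5 - 16.186*m^4 - 12.2876*m^3 + 5.7264*m^2 - 6.4477*m + 2.205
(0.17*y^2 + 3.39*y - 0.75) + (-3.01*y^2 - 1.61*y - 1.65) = -2.84*y^2 + 1.78*y - 2.4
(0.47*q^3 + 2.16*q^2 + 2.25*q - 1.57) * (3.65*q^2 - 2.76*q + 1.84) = 1.7155*q^5 + 6.5868*q^4 + 3.1157*q^3 - 7.9661*q^2 + 8.4732*q - 2.8888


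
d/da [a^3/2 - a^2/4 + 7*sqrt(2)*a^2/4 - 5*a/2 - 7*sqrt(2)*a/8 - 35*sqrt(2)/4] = 3*a^2/2 - a/2 + 7*sqrt(2)*a/2 - 5/2 - 7*sqrt(2)/8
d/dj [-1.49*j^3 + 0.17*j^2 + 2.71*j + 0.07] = -4.47*j^2 + 0.34*j + 2.71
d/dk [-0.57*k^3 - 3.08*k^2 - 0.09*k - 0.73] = -1.71*k^2 - 6.16*k - 0.09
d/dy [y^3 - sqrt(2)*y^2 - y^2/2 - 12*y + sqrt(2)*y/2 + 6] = 3*y^2 - 2*sqrt(2)*y - y - 12 + sqrt(2)/2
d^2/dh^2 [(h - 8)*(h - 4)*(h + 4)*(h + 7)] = 12*h^2 - 6*h - 144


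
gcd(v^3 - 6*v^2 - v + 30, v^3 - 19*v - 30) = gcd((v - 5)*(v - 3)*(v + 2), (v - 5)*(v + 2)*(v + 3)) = v^2 - 3*v - 10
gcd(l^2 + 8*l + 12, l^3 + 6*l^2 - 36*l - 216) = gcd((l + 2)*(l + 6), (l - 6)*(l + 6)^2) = l + 6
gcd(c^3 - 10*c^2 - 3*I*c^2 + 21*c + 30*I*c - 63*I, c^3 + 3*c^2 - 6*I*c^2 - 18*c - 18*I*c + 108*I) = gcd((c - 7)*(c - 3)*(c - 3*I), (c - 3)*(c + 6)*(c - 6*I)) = c - 3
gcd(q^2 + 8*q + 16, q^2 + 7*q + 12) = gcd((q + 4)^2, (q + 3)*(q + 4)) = q + 4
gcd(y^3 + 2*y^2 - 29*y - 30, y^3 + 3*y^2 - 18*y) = y + 6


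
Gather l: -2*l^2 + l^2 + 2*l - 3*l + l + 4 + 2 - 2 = 4 - l^2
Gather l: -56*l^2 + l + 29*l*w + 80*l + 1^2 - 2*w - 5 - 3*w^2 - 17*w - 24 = -56*l^2 + l*(29*w + 81) - 3*w^2 - 19*w - 28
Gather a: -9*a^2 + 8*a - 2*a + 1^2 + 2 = -9*a^2 + 6*a + 3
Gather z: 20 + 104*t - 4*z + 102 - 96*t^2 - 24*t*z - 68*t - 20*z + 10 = -96*t^2 + 36*t + z*(-24*t - 24) + 132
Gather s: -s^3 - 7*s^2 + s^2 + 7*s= -s^3 - 6*s^2 + 7*s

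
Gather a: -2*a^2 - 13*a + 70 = -2*a^2 - 13*a + 70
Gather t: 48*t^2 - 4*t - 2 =48*t^2 - 4*t - 2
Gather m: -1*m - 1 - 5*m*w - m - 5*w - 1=m*(-5*w - 2) - 5*w - 2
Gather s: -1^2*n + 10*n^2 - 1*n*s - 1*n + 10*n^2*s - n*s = 10*n^2 - 2*n + s*(10*n^2 - 2*n)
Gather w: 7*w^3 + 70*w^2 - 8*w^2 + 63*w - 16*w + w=7*w^3 + 62*w^2 + 48*w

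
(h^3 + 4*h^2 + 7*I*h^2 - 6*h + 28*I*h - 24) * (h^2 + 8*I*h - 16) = h^5 + 4*h^4 + 15*I*h^4 - 78*h^3 + 60*I*h^3 - 312*h^2 - 160*I*h^2 + 96*h - 640*I*h + 384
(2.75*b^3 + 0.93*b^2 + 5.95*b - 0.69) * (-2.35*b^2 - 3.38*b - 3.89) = -6.4625*b^5 - 11.4805*b^4 - 27.8234*b^3 - 22.1072*b^2 - 20.8133*b + 2.6841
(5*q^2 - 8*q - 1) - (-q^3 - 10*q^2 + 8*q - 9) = q^3 + 15*q^2 - 16*q + 8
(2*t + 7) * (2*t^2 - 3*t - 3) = 4*t^3 + 8*t^2 - 27*t - 21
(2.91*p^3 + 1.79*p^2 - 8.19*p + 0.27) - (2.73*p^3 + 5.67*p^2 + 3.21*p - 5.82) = 0.18*p^3 - 3.88*p^2 - 11.4*p + 6.09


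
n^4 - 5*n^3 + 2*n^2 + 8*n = n*(n - 4)*(n - 2)*(n + 1)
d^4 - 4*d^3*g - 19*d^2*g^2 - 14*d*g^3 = d*(d - 7*g)*(d + g)*(d + 2*g)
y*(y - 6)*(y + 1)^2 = y^4 - 4*y^3 - 11*y^2 - 6*y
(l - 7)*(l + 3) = l^2 - 4*l - 21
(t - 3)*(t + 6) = t^2 + 3*t - 18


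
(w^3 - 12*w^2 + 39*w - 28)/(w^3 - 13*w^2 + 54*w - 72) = (w^2 - 8*w + 7)/(w^2 - 9*w + 18)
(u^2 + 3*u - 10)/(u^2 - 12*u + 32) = (u^2 + 3*u - 10)/(u^2 - 12*u + 32)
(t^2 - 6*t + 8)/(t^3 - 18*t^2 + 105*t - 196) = (t - 2)/(t^2 - 14*t + 49)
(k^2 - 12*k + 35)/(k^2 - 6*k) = (k^2 - 12*k + 35)/(k*(k - 6))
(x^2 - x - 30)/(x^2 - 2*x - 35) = (x - 6)/(x - 7)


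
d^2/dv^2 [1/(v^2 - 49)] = 2*(3*v^2 + 49)/(v^2 - 49)^3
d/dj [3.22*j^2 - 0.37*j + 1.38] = 6.44*j - 0.37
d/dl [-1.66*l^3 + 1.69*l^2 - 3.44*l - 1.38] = -4.98*l^2 + 3.38*l - 3.44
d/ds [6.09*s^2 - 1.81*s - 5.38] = 12.18*s - 1.81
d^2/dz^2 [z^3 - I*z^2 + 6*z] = 6*z - 2*I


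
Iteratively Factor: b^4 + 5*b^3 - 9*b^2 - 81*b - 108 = (b - 4)*(b^3 + 9*b^2 + 27*b + 27) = (b - 4)*(b + 3)*(b^2 + 6*b + 9) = (b - 4)*(b + 3)^2*(b + 3)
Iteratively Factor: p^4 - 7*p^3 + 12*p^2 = (p - 4)*(p^3 - 3*p^2) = (p - 4)*(p - 3)*(p^2) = p*(p - 4)*(p - 3)*(p)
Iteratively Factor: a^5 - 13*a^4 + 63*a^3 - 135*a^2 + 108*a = (a - 3)*(a^4 - 10*a^3 + 33*a^2 - 36*a) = (a - 3)^2*(a^3 - 7*a^2 + 12*a) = (a - 4)*(a - 3)^2*(a^2 - 3*a) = (a - 4)*(a - 3)^3*(a)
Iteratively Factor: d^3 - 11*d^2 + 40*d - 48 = (d - 4)*(d^2 - 7*d + 12) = (d - 4)^2*(d - 3)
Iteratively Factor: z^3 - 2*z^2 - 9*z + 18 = (z - 2)*(z^2 - 9) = (z - 2)*(z + 3)*(z - 3)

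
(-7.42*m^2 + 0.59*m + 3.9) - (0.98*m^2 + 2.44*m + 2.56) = -8.4*m^2 - 1.85*m + 1.34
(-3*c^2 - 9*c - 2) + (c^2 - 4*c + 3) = -2*c^2 - 13*c + 1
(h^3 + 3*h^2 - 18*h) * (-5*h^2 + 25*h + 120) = -5*h^5 + 10*h^4 + 285*h^3 - 90*h^2 - 2160*h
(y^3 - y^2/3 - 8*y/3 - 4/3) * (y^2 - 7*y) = y^5 - 22*y^4/3 - y^3/3 + 52*y^2/3 + 28*y/3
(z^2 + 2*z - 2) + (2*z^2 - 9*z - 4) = 3*z^2 - 7*z - 6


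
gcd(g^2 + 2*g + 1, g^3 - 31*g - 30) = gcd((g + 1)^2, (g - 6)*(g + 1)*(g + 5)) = g + 1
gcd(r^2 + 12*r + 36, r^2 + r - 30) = r + 6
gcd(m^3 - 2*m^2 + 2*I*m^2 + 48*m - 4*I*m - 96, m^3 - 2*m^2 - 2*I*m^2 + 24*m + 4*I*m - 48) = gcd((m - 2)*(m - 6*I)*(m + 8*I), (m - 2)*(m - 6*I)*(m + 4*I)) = m^2 + m*(-2 - 6*I) + 12*I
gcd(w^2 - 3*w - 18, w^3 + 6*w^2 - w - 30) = w + 3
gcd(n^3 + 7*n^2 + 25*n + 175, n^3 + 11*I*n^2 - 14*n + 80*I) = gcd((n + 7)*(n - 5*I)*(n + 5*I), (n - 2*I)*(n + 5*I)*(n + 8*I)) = n + 5*I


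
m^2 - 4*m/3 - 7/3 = (m - 7/3)*(m + 1)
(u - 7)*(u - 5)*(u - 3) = u^3 - 15*u^2 + 71*u - 105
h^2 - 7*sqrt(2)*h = h*(h - 7*sqrt(2))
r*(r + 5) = r^2 + 5*r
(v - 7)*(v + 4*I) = v^2 - 7*v + 4*I*v - 28*I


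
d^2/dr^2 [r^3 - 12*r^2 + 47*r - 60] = 6*r - 24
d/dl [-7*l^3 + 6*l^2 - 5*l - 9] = -21*l^2 + 12*l - 5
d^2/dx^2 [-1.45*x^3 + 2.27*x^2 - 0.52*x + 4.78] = 4.54 - 8.7*x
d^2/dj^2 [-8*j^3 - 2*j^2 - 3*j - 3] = -48*j - 4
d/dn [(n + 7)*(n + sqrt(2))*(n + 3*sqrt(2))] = 3*n^2 + 8*sqrt(2)*n + 14*n + 6 + 28*sqrt(2)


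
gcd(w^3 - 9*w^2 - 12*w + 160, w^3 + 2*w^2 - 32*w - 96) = w + 4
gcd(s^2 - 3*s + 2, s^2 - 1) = s - 1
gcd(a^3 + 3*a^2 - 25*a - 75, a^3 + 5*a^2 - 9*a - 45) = a^2 + 8*a + 15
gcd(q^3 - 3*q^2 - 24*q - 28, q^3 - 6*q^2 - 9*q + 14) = q^2 - 5*q - 14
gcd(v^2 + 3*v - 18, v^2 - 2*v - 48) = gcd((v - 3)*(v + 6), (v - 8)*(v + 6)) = v + 6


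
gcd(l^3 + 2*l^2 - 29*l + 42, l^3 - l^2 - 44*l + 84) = l^2 + 5*l - 14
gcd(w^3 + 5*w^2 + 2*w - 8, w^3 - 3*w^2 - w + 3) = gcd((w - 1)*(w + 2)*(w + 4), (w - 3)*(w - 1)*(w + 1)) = w - 1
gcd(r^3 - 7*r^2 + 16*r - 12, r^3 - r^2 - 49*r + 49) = 1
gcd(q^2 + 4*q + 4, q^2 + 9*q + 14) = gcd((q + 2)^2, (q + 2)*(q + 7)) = q + 2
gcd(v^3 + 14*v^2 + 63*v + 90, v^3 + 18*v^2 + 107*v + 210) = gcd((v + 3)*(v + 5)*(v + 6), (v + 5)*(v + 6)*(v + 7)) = v^2 + 11*v + 30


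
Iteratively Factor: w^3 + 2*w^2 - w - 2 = (w + 2)*(w^2 - 1) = (w - 1)*(w + 2)*(w + 1)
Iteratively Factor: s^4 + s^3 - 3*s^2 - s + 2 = (s - 1)*(s^3 + 2*s^2 - s - 2) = (s - 1)^2*(s^2 + 3*s + 2) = (s - 1)^2*(s + 1)*(s + 2)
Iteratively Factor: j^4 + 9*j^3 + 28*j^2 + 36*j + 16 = (j + 2)*(j^3 + 7*j^2 + 14*j + 8) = (j + 2)*(j + 4)*(j^2 + 3*j + 2) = (j + 1)*(j + 2)*(j + 4)*(j + 2)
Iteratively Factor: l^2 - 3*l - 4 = (l + 1)*(l - 4)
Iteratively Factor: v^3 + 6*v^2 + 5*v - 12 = (v - 1)*(v^2 + 7*v + 12) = (v - 1)*(v + 4)*(v + 3)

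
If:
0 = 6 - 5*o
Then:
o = 6/5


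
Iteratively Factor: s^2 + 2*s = (s + 2)*(s)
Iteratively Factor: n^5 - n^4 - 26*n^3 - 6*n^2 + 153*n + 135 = (n - 3)*(n^4 + 2*n^3 - 20*n^2 - 66*n - 45) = (n - 3)*(n + 3)*(n^3 - n^2 - 17*n - 15) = (n - 3)*(n + 3)^2*(n^2 - 4*n - 5) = (n - 5)*(n - 3)*(n + 3)^2*(n + 1)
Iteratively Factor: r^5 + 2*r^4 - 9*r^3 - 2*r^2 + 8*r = (r + 1)*(r^4 + r^3 - 10*r^2 + 8*r) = (r - 1)*(r + 1)*(r^3 + 2*r^2 - 8*r) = r*(r - 1)*(r + 1)*(r^2 + 2*r - 8) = r*(r - 2)*(r - 1)*(r + 1)*(r + 4)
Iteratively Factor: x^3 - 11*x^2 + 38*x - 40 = (x - 2)*(x^2 - 9*x + 20) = (x - 4)*(x - 2)*(x - 5)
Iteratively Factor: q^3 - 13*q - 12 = (q + 3)*(q^2 - 3*q - 4) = (q + 1)*(q + 3)*(q - 4)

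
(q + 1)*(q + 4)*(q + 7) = q^3 + 12*q^2 + 39*q + 28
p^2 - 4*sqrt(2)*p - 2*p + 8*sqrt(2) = (p - 2)*(p - 4*sqrt(2))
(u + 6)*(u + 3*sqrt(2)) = u^2 + 3*sqrt(2)*u + 6*u + 18*sqrt(2)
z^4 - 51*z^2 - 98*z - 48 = (z - 8)*(z + 1)^2*(z + 6)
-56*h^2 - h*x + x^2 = (-8*h + x)*(7*h + x)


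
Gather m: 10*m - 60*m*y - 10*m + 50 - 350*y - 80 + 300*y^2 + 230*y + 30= -60*m*y + 300*y^2 - 120*y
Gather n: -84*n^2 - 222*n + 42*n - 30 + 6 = -84*n^2 - 180*n - 24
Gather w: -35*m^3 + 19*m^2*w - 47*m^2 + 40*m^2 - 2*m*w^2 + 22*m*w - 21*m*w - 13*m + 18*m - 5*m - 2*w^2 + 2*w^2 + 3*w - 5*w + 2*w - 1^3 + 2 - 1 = -35*m^3 - 7*m^2 - 2*m*w^2 + w*(19*m^2 + m)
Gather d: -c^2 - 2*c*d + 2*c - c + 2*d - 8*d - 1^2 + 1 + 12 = -c^2 + c + d*(-2*c - 6) + 12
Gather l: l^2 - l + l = l^2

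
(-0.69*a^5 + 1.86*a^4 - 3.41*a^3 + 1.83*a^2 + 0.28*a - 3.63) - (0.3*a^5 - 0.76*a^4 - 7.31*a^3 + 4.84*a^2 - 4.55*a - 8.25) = -0.99*a^5 + 2.62*a^4 + 3.9*a^3 - 3.01*a^2 + 4.83*a + 4.62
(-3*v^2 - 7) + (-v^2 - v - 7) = -4*v^2 - v - 14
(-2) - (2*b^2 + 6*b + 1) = -2*b^2 - 6*b - 3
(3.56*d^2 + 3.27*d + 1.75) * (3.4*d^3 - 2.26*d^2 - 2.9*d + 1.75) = 12.104*d^5 + 3.0724*d^4 - 11.7642*d^3 - 7.208*d^2 + 0.6475*d + 3.0625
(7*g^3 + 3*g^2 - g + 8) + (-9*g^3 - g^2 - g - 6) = -2*g^3 + 2*g^2 - 2*g + 2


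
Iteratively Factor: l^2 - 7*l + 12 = (l - 4)*(l - 3)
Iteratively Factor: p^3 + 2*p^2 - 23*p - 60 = (p + 3)*(p^2 - p - 20) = (p - 5)*(p + 3)*(p + 4)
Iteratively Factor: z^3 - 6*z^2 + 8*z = (z - 4)*(z^2 - 2*z) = z*(z - 4)*(z - 2)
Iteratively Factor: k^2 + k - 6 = (k - 2)*(k + 3)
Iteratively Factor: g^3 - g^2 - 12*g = (g + 3)*(g^2 - 4*g) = (g - 4)*(g + 3)*(g)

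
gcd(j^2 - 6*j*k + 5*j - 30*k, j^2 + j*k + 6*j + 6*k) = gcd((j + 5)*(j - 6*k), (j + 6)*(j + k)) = 1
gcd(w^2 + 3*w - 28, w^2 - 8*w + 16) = w - 4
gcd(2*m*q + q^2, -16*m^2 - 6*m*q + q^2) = 2*m + q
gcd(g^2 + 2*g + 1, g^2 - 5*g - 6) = g + 1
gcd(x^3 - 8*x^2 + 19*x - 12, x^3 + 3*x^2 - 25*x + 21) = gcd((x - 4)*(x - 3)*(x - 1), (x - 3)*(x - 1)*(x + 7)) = x^2 - 4*x + 3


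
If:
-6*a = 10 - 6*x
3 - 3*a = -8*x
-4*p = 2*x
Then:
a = -49/15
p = 4/5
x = -8/5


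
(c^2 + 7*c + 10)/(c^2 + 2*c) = (c + 5)/c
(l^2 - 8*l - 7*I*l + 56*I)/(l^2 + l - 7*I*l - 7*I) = (l - 8)/(l + 1)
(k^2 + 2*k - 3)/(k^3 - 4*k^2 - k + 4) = (k + 3)/(k^2 - 3*k - 4)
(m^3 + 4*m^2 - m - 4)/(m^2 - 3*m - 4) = (m^2 + 3*m - 4)/(m - 4)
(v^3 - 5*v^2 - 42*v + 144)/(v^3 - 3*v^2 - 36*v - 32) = (v^2 + 3*v - 18)/(v^2 + 5*v + 4)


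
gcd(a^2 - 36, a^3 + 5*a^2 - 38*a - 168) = a - 6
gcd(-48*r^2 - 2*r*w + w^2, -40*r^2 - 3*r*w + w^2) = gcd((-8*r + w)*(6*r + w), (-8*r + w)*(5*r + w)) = 8*r - w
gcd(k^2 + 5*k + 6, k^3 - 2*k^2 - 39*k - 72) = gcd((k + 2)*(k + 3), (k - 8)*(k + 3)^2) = k + 3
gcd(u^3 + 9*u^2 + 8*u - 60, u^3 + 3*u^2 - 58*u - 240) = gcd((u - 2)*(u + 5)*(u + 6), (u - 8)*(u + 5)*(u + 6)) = u^2 + 11*u + 30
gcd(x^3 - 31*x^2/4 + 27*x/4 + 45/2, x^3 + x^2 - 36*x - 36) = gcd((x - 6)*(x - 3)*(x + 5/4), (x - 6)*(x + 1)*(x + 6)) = x - 6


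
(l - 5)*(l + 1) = l^2 - 4*l - 5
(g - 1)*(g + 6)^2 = g^3 + 11*g^2 + 24*g - 36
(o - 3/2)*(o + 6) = o^2 + 9*o/2 - 9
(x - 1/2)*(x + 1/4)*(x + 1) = x^3 + 3*x^2/4 - 3*x/8 - 1/8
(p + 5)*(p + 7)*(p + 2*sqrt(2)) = p^3 + 2*sqrt(2)*p^2 + 12*p^2 + 24*sqrt(2)*p + 35*p + 70*sqrt(2)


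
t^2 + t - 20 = (t - 4)*(t + 5)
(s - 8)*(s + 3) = s^2 - 5*s - 24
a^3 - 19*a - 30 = (a - 5)*(a + 2)*(a + 3)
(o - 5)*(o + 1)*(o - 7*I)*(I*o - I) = I*o^4 + 7*o^3 - 5*I*o^3 - 35*o^2 - I*o^2 - 7*o + 5*I*o + 35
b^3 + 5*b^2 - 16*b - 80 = (b - 4)*(b + 4)*(b + 5)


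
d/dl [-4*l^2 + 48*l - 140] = 48 - 8*l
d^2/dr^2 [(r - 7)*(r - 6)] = 2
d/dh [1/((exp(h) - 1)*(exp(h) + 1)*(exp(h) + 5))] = -((exp(h) - 1)*(exp(h) + 1) + (exp(h) - 1)*(exp(h) + 5) + (exp(h) + 1)*(exp(h) + 5))/(4*(exp(h) - 1)^2*(exp(h) + 5)^2*cosh(h/2)^2)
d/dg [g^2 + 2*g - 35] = 2*g + 2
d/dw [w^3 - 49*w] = 3*w^2 - 49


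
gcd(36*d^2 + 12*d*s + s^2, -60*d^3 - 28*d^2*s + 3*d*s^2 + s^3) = 6*d + s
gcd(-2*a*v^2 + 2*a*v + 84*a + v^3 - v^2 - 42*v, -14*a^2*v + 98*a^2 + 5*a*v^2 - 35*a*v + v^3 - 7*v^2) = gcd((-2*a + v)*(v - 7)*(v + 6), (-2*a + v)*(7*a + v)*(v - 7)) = -2*a*v + 14*a + v^2 - 7*v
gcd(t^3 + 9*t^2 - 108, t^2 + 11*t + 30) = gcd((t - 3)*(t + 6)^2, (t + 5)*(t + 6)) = t + 6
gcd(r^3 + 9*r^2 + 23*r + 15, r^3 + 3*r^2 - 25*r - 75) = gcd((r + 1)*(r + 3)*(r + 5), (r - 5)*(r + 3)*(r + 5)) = r^2 + 8*r + 15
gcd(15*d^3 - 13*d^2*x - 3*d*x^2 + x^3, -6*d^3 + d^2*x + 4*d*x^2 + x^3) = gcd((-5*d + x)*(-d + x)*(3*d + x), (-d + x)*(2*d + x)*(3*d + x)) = -3*d^2 + 2*d*x + x^2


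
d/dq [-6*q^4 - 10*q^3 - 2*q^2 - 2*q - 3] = -24*q^3 - 30*q^2 - 4*q - 2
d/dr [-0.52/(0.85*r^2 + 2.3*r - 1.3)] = (0.884*r + 1.196)/(0.85*r^2 + 2.3*r - 1.3)^2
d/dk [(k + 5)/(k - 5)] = -10/(k - 5)^2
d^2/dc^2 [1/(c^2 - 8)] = 2*(3*c^2 + 8)/(c^2 - 8)^3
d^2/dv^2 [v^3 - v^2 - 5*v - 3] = 6*v - 2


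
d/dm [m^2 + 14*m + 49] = 2*m + 14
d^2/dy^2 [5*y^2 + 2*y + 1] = 10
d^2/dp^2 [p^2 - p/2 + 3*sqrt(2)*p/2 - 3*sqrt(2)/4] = 2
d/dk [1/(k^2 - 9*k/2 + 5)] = 2*(9 - 4*k)/(2*k^2 - 9*k + 10)^2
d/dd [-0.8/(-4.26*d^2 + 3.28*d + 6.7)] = (2.624 - 6.816*d)/(-4.26*d^2 + 3.28*d + 6.7)^2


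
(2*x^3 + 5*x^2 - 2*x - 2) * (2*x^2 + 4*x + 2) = 4*x^5 + 18*x^4 + 20*x^3 - 2*x^2 - 12*x - 4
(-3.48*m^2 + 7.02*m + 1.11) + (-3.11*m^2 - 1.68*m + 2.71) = -6.59*m^2 + 5.34*m + 3.82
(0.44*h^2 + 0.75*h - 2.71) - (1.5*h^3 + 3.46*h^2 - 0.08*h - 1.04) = -1.5*h^3 - 3.02*h^2 + 0.83*h - 1.67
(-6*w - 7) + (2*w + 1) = -4*w - 6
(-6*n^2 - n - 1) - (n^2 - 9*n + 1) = -7*n^2 + 8*n - 2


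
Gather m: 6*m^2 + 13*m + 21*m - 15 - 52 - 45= 6*m^2 + 34*m - 112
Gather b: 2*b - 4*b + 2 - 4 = -2*b - 2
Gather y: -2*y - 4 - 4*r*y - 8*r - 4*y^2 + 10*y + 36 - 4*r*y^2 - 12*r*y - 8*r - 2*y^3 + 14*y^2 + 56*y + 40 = -16*r - 2*y^3 + y^2*(10 - 4*r) + y*(64 - 16*r) + 72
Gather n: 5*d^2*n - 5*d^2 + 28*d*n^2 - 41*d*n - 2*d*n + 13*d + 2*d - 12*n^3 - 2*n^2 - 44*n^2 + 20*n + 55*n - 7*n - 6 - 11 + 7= -5*d^2 + 15*d - 12*n^3 + n^2*(28*d - 46) + n*(5*d^2 - 43*d + 68) - 10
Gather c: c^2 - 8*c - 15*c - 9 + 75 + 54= c^2 - 23*c + 120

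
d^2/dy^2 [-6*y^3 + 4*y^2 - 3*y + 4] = 8 - 36*y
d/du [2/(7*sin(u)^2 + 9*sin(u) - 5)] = -2*(14*sin(u) + 9)*cos(u)/(7*sin(u)^2 + 9*sin(u) - 5)^2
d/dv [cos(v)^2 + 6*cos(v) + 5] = -2*(cos(v) + 3)*sin(v)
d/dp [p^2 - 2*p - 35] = 2*p - 2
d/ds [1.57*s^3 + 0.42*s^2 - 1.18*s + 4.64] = 4.71*s^2 + 0.84*s - 1.18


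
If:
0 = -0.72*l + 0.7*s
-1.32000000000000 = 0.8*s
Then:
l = -1.60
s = -1.65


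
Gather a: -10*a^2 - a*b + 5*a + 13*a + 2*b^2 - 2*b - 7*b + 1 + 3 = -10*a^2 + a*(18 - b) + 2*b^2 - 9*b + 4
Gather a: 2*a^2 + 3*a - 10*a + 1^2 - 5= 2*a^2 - 7*a - 4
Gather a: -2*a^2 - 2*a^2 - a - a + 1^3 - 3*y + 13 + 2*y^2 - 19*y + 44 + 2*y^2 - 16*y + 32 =-4*a^2 - 2*a + 4*y^2 - 38*y + 90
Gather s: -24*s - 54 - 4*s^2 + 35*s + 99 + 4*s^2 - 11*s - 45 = 0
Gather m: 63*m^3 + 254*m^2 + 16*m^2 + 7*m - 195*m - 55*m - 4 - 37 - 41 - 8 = 63*m^3 + 270*m^2 - 243*m - 90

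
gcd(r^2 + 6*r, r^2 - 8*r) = r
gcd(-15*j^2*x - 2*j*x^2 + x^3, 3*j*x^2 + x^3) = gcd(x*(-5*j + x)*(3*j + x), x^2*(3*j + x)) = 3*j*x + x^2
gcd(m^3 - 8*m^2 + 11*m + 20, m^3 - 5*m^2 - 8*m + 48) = m - 4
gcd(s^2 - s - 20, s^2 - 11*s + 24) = 1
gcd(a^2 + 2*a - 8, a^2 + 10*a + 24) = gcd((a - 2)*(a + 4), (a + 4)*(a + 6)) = a + 4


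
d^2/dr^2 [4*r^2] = 8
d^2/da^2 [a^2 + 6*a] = 2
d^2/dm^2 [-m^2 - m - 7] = -2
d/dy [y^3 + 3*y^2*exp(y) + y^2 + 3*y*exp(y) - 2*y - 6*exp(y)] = 3*y^2*exp(y) + 3*y^2 + 9*y*exp(y) + 2*y - 3*exp(y) - 2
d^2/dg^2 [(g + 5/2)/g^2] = (2*g + 15)/g^4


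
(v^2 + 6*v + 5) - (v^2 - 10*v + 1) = 16*v + 4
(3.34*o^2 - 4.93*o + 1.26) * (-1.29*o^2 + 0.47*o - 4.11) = -4.3086*o^4 + 7.9295*o^3 - 17.6699*o^2 + 20.8545*o - 5.1786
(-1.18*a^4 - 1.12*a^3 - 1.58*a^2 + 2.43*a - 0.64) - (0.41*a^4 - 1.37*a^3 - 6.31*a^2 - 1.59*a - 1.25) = -1.59*a^4 + 0.25*a^3 + 4.73*a^2 + 4.02*a + 0.61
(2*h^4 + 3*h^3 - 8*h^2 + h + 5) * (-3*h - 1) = -6*h^5 - 11*h^4 + 21*h^3 + 5*h^2 - 16*h - 5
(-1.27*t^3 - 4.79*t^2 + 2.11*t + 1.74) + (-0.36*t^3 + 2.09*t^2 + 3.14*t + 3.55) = -1.63*t^3 - 2.7*t^2 + 5.25*t + 5.29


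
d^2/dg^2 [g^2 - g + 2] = 2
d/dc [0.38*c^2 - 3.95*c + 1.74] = 0.76*c - 3.95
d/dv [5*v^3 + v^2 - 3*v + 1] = 15*v^2 + 2*v - 3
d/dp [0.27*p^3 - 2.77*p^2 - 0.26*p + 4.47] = 0.81*p^2 - 5.54*p - 0.26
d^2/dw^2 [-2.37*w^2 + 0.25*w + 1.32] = -4.74000000000000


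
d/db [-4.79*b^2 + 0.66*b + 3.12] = 0.66 - 9.58*b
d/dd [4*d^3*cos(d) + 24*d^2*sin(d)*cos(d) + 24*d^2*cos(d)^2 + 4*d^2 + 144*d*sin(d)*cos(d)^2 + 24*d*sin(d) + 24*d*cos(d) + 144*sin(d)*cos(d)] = -4*d^3*sin(d) + 12*d^2*cos(d) + 24*sqrt(2)*d^2*cos(2*d + pi/4) - 24*d*sin(d) + 24*sqrt(2)*d*sin(2*d + pi/4) + 60*d*cos(d) + 108*d*cos(3*d) + 32*d + 60*sin(d) + 36*sin(3*d) + 24*cos(d) + 144*cos(2*d)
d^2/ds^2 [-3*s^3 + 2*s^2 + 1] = 4 - 18*s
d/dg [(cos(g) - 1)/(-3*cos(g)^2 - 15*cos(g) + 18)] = -sin(g)/(3*(cos(g) + 6)^2)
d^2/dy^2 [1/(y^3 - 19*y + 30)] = 2*(-3*y*(y^3 - 19*y + 30) + (3*y^2 - 19)^2)/(y^3 - 19*y + 30)^3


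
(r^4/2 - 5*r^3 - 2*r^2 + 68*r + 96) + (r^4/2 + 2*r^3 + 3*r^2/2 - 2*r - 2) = r^4 - 3*r^3 - r^2/2 + 66*r + 94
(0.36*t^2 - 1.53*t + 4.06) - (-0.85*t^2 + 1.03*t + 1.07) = 1.21*t^2 - 2.56*t + 2.99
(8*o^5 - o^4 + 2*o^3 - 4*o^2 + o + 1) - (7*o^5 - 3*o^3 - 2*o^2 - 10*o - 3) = o^5 - o^4 + 5*o^3 - 2*o^2 + 11*o + 4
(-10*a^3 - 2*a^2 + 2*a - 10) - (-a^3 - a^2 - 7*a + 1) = -9*a^3 - a^2 + 9*a - 11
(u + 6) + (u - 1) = 2*u + 5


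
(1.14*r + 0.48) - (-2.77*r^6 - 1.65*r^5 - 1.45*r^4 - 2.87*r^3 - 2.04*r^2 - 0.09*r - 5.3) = 2.77*r^6 + 1.65*r^5 + 1.45*r^4 + 2.87*r^3 + 2.04*r^2 + 1.23*r + 5.78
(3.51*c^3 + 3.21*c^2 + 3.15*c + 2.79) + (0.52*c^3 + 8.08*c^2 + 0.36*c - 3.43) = 4.03*c^3 + 11.29*c^2 + 3.51*c - 0.64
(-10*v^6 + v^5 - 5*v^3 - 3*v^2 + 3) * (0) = 0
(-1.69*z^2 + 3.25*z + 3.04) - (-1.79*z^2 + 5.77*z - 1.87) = 0.1*z^2 - 2.52*z + 4.91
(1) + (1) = 2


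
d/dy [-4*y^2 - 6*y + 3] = -8*y - 6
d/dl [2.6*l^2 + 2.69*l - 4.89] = 5.2*l + 2.69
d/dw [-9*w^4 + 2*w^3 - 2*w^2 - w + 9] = -36*w^3 + 6*w^2 - 4*w - 1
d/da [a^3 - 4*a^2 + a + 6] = 3*a^2 - 8*a + 1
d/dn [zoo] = 0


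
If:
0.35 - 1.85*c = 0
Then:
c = 0.19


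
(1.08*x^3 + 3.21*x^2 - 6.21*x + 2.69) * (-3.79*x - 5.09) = -4.0932*x^4 - 17.6631*x^3 + 7.197*x^2 + 21.4138*x - 13.6921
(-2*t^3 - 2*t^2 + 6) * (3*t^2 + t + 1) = -6*t^5 - 8*t^4 - 4*t^3 + 16*t^2 + 6*t + 6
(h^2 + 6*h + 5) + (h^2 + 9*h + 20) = 2*h^2 + 15*h + 25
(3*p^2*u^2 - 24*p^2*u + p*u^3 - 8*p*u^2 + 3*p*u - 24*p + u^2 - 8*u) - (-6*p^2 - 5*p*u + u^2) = 3*p^2*u^2 - 24*p^2*u + 6*p^2 + p*u^3 - 8*p*u^2 + 8*p*u - 24*p - 8*u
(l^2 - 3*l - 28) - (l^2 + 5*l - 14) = -8*l - 14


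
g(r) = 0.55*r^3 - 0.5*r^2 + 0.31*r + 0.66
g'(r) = 1.65*r^2 - 1.0*r + 0.31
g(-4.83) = -74.47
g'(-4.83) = 43.63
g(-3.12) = -21.88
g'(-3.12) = 19.49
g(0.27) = 0.72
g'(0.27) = 0.16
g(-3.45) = -28.95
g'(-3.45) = 23.40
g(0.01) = 0.66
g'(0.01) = 0.30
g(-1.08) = -0.95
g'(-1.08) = 3.31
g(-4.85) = -75.35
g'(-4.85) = 43.97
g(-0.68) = 0.05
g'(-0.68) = 1.75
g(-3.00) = -19.62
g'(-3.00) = 18.16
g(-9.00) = -443.58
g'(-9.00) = 142.96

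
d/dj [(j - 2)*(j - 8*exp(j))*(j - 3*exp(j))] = -11*j^2*exp(j) + 3*j^2 + 48*j*exp(2*j) - 4*j - 72*exp(2*j) + 22*exp(j)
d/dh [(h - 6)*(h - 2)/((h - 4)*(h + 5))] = (9*h^2 - 64*h + 148)/(h^4 + 2*h^3 - 39*h^2 - 40*h + 400)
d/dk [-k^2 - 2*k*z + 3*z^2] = -2*k - 2*z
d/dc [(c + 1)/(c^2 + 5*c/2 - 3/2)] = 2*(2*c^2 + 5*c - (c + 1)*(4*c + 5) - 3)/(2*c^2 + 5*c - 3)^2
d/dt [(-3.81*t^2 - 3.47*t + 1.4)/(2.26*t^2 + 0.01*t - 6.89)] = (7.8041*t^2 + 46.1738*t + 23.8943)/(5.1076*t^4 + 0.0452*t^3 - 31.1427*t^2 - 0.1378*t + 47.4721)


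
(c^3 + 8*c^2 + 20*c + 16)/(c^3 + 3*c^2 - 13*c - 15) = (c^3 + 8*c^2 + 20*c + 16)/(c^3 + 3*c^2 - 13*c - 15)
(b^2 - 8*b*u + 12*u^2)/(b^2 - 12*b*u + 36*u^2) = (-b + 2*u)/(-b + 6*u)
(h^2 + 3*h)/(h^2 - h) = (h + 3)/(h - 1)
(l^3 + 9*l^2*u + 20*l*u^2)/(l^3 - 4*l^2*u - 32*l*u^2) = (-l - 5*u)/(-l + 8*u)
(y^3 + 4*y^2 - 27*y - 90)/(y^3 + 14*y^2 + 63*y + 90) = (y - 5)/(y + 5)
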